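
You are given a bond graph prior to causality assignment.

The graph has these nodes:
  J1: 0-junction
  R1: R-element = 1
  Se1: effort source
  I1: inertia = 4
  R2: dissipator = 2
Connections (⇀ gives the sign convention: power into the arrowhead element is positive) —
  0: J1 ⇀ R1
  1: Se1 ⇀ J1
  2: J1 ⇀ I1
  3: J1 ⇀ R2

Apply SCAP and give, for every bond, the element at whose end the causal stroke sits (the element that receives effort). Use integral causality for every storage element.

β0 |R1
β1 |J1
β2 |I1
β3 |R2

#1 →J1  (Se1: effort source, stroke at far end)
#0 →R1  (0-jn J1 has e-setter on 1)
#2 →I1  (J1 effort already set via bond 1)
#3 →R2  (J1 effort already set via bond 1)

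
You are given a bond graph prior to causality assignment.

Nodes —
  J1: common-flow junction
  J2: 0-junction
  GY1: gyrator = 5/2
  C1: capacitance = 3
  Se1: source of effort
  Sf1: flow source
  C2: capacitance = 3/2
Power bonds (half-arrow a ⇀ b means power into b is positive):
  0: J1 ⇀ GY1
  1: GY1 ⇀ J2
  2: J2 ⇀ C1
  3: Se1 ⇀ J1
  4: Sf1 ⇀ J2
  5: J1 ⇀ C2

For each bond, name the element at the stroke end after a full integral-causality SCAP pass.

β0 stroke at GY1
β1 stroke at GY1
β2 stroke at J2
β3 stroke at J1
β4 stroke at Sf1
β5 stroke at J1

#3 stroke→J1  (source Se1 imposes e)
#4 stroke→Sf1  (Sf1 (Sf) sets flow on bond)
#2 stroke→J2  (prefer integral on C1)
#1 stroke→GY1  (0-jn J2 has e-setter on 2)
#0 stroke→GY1  (GY1: gyrator matches bond 1)
#5 stroke→J1  (1-jn J1 has f-setter on 0)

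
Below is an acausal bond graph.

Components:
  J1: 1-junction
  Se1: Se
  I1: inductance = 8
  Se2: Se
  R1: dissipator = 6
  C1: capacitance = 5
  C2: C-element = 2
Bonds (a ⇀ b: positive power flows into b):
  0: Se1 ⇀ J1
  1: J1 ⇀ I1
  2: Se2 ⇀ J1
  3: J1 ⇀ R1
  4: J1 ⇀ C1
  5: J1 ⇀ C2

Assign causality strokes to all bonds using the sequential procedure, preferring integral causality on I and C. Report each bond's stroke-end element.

bond 0 stroke→J1  (Se1 (Se) sets effort on bond)
bond 2 stroke→J1  (Se2: effort source, stroke at far end)
bond 1 stroke→I1  (I1 integral (f out))
bond 3 stroke→J1  (J1 flow already set via bond 1)
bond 4 stroke→J1  (common-f at J1 fixed by 1)
bond 5 stroke→J1  (J1 flow already set via bond 1)

β0 stroke at J1
β1 stroke at I1
β2 stroke at J1
β3 stroke at J1
β4 stroke at J1
β5 stroke at J1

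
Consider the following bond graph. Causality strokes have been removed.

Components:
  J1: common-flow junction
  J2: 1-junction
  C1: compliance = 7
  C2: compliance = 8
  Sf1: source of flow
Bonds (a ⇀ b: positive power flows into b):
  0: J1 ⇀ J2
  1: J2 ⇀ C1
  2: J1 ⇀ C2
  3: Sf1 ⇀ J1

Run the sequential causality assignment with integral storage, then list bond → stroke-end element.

#3 stroke at Sf1  (Sf1 (Sf) sets flow on bond)
#0 stroke at J1  (common-f at J1 fixed by 3)
#2 stroke at J1  (J1 flow already set via bond 3)
#1 stroke at J2  (J2: bond 0 brought flow, rest push out)

bond 0 |J1
bond 1 |J2
bond 2 |J1
bond 3 |Sf1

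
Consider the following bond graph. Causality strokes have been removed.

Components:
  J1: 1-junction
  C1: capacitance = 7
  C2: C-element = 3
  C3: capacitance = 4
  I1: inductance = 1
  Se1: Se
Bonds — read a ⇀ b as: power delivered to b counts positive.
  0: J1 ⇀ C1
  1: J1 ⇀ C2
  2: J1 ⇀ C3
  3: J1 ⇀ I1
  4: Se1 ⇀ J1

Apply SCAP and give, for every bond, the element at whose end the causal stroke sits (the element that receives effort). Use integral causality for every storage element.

bond 0 stroke at J1
bond 1 stroke at J1
bond 2 stroke at J1
bond 3 stroke at I1
bond 4 stroke at J1

#4 →J1  (Se1: effort source, stroke at far end)
#0 →J1  (prefer integral on C1)
#1 →J1  (C2 outputs effort q/C2)
#2 →J1  (prefer integral on C3)
#3 →I1  (J1: last free bond brings flow in)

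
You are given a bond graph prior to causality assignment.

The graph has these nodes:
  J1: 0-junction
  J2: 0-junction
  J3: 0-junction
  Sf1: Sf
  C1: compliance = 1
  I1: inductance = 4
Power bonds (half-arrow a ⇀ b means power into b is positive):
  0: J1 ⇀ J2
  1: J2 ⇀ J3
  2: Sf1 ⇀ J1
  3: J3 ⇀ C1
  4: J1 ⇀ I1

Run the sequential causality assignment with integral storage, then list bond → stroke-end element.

b2 →Sf1  (Sf1 (Sf) sets flow on bond)
b3 →J3  (prefer integral on C1)
b1 →J2  (0-jn J3 has e-setter on 3)
b0 →J1  (0-jn J2 has e-setter on 1)
b4 →I1  (common-e at J1 fixed by 0)

bond 0 stroke at J1
bond 1 stroke at J2
bond 2 stroke at Sf1
bond 3 stroke at J3
bond 4 stroke at I1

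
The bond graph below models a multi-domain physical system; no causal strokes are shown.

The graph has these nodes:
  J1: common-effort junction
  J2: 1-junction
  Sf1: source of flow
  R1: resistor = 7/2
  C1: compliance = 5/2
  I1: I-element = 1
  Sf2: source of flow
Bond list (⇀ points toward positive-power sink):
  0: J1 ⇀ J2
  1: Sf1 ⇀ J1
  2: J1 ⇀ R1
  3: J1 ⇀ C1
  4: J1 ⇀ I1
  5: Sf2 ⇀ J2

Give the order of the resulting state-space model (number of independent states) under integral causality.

2  (C1, I1 all integral)

bond 1 |Sf1  (Sf1: flow source, stroke at near end)
bond 5 |Sf2  (source Sf2 imposes f)
bond 0 |J2  (J2: bond 5 brought flow, rest push out)
bond 3 |J1  (C1: C, integral causality)
bond 2 |R1  (J1: bond 3 brought effort, rest push out)
bond 4 |I1  (common-e at J1 fixed by 3)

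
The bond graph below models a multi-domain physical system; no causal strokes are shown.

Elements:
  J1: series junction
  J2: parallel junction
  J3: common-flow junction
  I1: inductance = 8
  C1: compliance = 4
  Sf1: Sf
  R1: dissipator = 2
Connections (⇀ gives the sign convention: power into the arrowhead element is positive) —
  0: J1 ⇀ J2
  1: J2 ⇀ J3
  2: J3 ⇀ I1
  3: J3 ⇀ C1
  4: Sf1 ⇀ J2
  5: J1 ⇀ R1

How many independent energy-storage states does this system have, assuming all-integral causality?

2  (C1, I1 all integral)

β4 |Sf1  (Sf1 fixes flow; stroke at Sf1)
β2 |I1  (I1: I, integral causality)
β1 |J3  (1-jn J3 has f-setter on 2)
β3 |J3  (1-jn J3 has f-setter on 2)
β0 |J2  (closing 0-jn rule on J2)
β5 |J1  (common-f at J1 fixed by 0)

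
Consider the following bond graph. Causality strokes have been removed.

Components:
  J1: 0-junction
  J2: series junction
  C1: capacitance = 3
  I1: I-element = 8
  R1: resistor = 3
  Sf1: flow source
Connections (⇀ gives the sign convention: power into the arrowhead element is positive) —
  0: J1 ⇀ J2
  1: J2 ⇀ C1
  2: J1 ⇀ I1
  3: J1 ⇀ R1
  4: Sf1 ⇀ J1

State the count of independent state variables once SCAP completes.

b4 |Sf1  (Sf1 fixes flow; stroke at Sf1)
b1 |J2  (C1 integral (e out))
b0 |J1  (J2 needs exactly one f-in)
b2 |I1  (J1 effort already set via bond 0)
b3 |R1  (J1 effort already set via bond 0)

2  (C1, I1 all integral)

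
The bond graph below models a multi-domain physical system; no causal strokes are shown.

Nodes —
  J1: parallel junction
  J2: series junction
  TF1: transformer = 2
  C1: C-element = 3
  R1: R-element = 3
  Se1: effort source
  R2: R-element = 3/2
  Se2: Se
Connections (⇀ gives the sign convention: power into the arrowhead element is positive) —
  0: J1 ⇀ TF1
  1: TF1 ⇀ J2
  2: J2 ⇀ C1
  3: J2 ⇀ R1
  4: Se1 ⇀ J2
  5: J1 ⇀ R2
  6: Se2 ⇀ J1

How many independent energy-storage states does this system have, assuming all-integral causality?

#4 stroke at J2  (source Se1 imposes e)
#6 stroke at J1  (source Se2 imposes e)
#0 stroke at TF1  (J1 effort already set via bond 6)
#5 stroke at R2  (J1 effort already set via bond 6)
#1 stroke at J2  (TF1 one-in-one-out from 0)
#2 stroke at J2  (C1 outputs effort q/C1)
#3 stroke at R1  (only one flow-in slot at J2)

1  (C1 all integral)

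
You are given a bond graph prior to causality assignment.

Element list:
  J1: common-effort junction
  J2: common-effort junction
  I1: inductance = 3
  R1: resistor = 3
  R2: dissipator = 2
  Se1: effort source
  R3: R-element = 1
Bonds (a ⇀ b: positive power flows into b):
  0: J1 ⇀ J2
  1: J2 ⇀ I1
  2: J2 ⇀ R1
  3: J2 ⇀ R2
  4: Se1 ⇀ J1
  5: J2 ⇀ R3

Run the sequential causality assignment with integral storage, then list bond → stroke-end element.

bond 4 stroke→J1  (source Se1 imposes e)
bond 0 stroke→J2  (J1 effort already set via bond 4)
bond 1 stroke→I1  (common-e at J2 fixed by 0)
bond 2 stroke→R1  (J2 effort already set via bond 0)
bond 3 stroke→R2  (J2: bond 0 brought effort, rest push out)
bond 5 stroke→R3  (0-jn J2 has e-setter on 0)

#0 stroke→J2
#1 stroke→I1
#2 stroke→R1
#3 stroke→R2
#4 stroke→J1
#5 stroke→R3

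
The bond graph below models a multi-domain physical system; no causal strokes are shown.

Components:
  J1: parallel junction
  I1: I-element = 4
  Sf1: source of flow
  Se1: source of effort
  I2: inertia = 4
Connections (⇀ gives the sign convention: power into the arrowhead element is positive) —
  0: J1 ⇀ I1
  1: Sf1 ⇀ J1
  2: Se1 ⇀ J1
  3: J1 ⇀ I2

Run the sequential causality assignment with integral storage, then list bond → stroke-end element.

b0 stroke at I1
b1 stroke at Sf1
b2 stroke at J1
b3 stroke at I2

β1 |Sf1  (Sf1: flow source, stroke at near end)
β2 |J1  (Se1: effort source, stroke at far end)
β0 |I1  (common-e at J1 fixed by 2)
β3 |I2  (J1 effort already set via bond 2)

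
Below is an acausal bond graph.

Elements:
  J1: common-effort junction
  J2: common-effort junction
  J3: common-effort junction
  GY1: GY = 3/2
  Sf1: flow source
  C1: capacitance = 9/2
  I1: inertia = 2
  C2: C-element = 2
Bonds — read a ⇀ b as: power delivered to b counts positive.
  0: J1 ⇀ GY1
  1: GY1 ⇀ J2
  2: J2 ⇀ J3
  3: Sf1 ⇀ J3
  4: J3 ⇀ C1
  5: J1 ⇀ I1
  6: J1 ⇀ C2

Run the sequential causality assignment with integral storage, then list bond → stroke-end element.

bond 0 |GY1
bond 1 |GY1
bond 2 |J2
bond 3 |Sf1
bond 4 |J3
bond 5 |I1
bond 6 |J1

β3 stroke at Sf1  (Sf1 fixes flow; stroke at Sf1)
β4 stroke at J3  (C1 outputs effort q/C1)
β2 stroke at J2  (J3 effort already set via bond 4)
β1 stroke at GY1  (J2 effort already set via bond 2)
β0 stroke at GY1  (GY1 both-in/both-out from 1)
β5 stroke at I1  (I1: I, integral causality)
β6 stroke at J1  (closing 0-jn rule on J1)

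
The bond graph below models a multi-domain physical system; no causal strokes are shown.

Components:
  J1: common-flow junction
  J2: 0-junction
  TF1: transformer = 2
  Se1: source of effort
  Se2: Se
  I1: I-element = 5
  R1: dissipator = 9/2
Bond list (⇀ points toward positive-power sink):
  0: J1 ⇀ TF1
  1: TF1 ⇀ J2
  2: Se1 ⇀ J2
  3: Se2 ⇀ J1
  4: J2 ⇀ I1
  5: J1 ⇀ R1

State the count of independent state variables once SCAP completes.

1  (I1 all integral)

b2 →J2  (Se1: effort source, stroke at far end)
b3 →J1  (source Se2 imposes e)
b1 →TF1  (J2 effort already set via bond 2)
b4 →I1  (common-e at J2 fixed by 2)
b0 →J1  (through TF1, causality passes straight; one stroke at TF1)
b5 →R1  (J1 needs exactly one f-in)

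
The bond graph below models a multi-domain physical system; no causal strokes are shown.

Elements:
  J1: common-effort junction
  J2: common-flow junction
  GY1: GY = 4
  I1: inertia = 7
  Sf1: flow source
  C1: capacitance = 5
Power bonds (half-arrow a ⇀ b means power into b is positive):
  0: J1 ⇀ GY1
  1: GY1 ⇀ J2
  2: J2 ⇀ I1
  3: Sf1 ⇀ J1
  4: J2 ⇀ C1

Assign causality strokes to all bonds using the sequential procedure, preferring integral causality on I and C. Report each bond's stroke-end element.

b3 stroke at Sf1  (source Sf1 imposes f)
b0 stroke at J1  (only one effort-in slot at J1)
b1 stroke at J2  (GY GY1: same side as bond 0)
b2 stroke at I1  (I1 outputs flow p/I1)
b4 stroke at J2  (J2: bond 2 brought flow, rest push out)

bond 0 stroke→J1
bond 1 stroke→J2
bond 2 stroke→I1
bond 3 stroke→Sf1
bond 4 stroke→J2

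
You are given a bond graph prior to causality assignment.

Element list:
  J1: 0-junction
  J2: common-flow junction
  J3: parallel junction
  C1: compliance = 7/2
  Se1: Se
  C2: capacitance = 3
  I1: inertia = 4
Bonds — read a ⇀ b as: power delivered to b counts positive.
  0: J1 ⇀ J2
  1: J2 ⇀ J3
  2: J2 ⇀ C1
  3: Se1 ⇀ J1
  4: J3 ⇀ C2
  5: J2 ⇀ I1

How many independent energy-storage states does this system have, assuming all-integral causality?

3  (C1, C2, I1 all integral)

#3 |J1  (Se1 (Se) sets effort on bond)
#0 |J2  (common-e at J1 fixed by 3)
#2 |J2  (C1: C, integral causality)
#4 |J3  (C2 outputs effort q/C2)
#1 |J2  (J3 effort already set via bond 4)
#5 |I1  (closing 1-jn rule on J2)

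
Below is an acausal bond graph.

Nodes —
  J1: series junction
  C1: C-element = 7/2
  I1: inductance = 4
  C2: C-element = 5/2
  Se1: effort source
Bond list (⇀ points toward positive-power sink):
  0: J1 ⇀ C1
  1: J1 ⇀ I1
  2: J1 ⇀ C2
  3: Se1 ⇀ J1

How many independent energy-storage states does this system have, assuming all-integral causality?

b3 stroke at J1  (Se1: effort source, stroke at far end)
b0 stroke at J1  (C1 outputs effort q/C1)
b1 stroke at I1  (I1 integral (f out))
b2 stroke at J1  (J1: bond 1 brought flow, rest push out)

3  (C1, C2, I1 all integral)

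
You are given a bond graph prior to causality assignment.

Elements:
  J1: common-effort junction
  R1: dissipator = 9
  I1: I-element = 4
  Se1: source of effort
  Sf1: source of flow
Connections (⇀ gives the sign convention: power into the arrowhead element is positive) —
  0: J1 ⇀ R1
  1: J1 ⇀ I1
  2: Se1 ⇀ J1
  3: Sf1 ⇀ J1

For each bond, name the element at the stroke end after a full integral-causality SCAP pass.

#0 stroke at R1
#1 stroke at I1
#2 stroke at J1
#3 stroke at Sf1

b2 |J1  (source Se1 imposes e)
b3 |Sf1  (source Sf1 imposes f)
b0 |R1  (common-e at J1 fixed by 2)
b1 |I1  (0-jn J1 has e-setter on 2)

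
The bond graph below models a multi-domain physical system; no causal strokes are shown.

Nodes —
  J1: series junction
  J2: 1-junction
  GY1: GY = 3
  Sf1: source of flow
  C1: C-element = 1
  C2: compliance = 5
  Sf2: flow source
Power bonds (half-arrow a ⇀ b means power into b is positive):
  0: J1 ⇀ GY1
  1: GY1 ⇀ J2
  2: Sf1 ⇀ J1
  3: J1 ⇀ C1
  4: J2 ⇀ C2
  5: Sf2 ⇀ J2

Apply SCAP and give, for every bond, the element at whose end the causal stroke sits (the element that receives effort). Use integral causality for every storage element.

bond 2 →Sf1  (Sf1 (Sf) sets flow on bond)
bond 5 →Sf2  (Sf2 fixes flow; stroke at Sf2)
bond 0 →J1  (J1: bond 2 brought flow, rest push out)
bond 3 →J1  (common-f at J1 fixed by 2)
bond 1 →J2  (1-jn J2 has f-setter on 5)
bond 4 →J2  (J2 flow already set via bond 5)

b0 stroke→J1
b1 stroke→J2
b2 stroke→Sf1
b3 stroke→J1
b4 stroke→J2
b5 stroke→Sf2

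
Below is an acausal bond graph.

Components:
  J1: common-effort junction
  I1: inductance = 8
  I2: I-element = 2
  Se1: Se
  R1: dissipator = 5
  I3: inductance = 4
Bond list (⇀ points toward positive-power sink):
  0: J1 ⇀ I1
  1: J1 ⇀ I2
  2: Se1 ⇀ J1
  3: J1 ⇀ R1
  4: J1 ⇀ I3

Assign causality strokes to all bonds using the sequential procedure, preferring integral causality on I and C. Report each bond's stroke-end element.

β0 →I1
β1 →I2
β2 →J1
β3 →R1
β4 →I3

b2 |J1  (Se1 fixes effort; stroke away)
b0 |I1  (common-e at J1 fixed by 2)
b1 |I2  (common-e at J1 fixed by 2)
b3 |R1  (J1 effort already set via bond 2)
b4 |I3  (0-jn J1 has e-setter on 2)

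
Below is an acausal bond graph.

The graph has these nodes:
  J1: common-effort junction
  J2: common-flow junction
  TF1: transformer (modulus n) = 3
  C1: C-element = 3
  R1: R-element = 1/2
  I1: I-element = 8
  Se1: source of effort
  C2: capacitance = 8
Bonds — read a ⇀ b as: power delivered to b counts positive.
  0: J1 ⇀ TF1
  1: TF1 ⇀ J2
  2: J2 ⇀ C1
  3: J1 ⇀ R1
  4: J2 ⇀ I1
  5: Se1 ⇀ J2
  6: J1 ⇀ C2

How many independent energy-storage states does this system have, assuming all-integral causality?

b5 stroke→J2  (Se1 (Se) sets effort on bond)
b2 stroke→J2  (prefer integral on C1)
b4 stroke→I1  (I1: I, integral causality)
b1 stroke→J2  (J2 flow already set via bond 4)
b0 stroke→TF1  (TF1: transformer flips bond 1)
b6 stroke→J1  (C2 integral (e out))
b3 stroke→R1  (common-e at J1 fixed by 6)

3  (C1, C2, I1 all integral)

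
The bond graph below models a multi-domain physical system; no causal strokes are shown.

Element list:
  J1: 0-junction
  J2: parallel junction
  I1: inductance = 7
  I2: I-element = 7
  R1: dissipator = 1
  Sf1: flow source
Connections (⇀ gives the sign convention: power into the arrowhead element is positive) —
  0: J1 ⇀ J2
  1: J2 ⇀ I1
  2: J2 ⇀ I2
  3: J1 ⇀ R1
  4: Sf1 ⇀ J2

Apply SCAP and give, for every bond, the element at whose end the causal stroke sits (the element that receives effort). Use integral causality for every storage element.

#4 stroke at Sf1  (source Sf1 imposes f)
#1 stroke at I1  (I1 outputs flow p/I1)
#2 stroke at I2  (I2 outputs flow p/I2)
#0 stroke at J2  (only one effort-in slot at J2)
#3 stroke at J1  (only one effort-in slot at J1)

bond 0 →J2
bond 1 →I1
bond 2 →I2
bond 3 →J1
bond 4 →Sf1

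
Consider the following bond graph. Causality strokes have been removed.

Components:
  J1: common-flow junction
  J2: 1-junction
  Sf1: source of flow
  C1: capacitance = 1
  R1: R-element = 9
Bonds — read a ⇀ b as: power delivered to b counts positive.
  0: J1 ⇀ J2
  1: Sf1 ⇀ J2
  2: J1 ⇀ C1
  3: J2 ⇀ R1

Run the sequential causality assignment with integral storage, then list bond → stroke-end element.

bond 1 stroke at Sf1  (source Sf1 imposes f)
bond 0 stroke at J2  (1-jn J2 has f-setter on 1)
bond 3 stroke at J2  (common-f at J2 fixed by 1)
bond 2 stroke at J1  (J1 flow already set via bond 0)

β0 stroke at J2
β1 stroke at Sf1
β2 stroke at J1
β3 stroke at J2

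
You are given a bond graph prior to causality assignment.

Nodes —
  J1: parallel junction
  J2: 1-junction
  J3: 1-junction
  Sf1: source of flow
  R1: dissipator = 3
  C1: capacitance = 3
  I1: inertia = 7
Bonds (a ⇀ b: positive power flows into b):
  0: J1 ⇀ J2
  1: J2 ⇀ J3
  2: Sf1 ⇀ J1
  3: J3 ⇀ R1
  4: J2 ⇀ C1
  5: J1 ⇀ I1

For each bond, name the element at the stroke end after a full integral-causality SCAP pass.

#2 →Sf1  (Sf1 (Sf) sets flow on bond)
#4 →J2  (prefer integral on C1)
#5 →I1  (prefer integral on I1)
#0 →J1  (only one effort-in slot at J1)
#1 →J2  (common-f at J2 fixed by 0)
#3 →J3  (common-f at J3 fixed by 1)

b0 →J1
b1 →J2
b2 →Sf1
b3 →J3
b4 →J2
b5 →I1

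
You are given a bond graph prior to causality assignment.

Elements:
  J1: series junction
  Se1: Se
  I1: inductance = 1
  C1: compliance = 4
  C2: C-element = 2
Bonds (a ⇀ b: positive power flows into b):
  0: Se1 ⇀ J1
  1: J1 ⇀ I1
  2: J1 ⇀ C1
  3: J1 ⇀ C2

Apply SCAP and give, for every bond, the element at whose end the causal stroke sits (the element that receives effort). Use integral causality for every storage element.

β0 |J1  (Se1 (Se) sets effort on bond)
β1 |I1  (prefer integral on I1)
β2 |J1  (J1 flow already set via bond 1)
β3 |J1  (common-f at J1 fixed by 1)

b0 stroke at J1
b1 stroke at I1
b2 stroke at J1
b3 stroke at J1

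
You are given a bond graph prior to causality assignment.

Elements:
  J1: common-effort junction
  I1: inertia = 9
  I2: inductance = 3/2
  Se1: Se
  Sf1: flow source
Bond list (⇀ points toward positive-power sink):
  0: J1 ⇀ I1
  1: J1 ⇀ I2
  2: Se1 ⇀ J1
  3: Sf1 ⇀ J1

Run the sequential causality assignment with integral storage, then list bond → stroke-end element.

bond 0 →I1
bond 1 →I2
bond 2 →J1
bond 3 →Sf1

bond 2 →J1  (source Se1 imposes e)
bond 3 →Sf1  (source Sf1 imposes f)
bond 0 →I1  (J1: bond 2 brought effort, rest push out)
bond 1 →I2  (J1: bond 2 brought effort, rest push out)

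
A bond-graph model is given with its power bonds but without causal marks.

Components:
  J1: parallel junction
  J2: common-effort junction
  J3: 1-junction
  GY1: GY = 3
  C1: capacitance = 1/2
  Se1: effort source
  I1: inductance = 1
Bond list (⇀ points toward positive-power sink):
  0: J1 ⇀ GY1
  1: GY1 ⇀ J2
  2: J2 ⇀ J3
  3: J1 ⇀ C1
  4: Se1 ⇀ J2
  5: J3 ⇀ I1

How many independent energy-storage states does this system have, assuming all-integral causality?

2  (C1, I1 all integral)

#4 stroke→J2  (Se1 fixes effort; stroke away)
#1 stroke→GY1  (J2 effort already set via bond 4)
#2 stroke→J3  (J2: bond 4 brought effort, rest push out)
#5 stroke→I1  (closing 1-jn rule on J3)
#0 stroke→GY1  (GY GY1: same side as bond 1)
#3 stroke→J1  (J1: last free bond brings effort in)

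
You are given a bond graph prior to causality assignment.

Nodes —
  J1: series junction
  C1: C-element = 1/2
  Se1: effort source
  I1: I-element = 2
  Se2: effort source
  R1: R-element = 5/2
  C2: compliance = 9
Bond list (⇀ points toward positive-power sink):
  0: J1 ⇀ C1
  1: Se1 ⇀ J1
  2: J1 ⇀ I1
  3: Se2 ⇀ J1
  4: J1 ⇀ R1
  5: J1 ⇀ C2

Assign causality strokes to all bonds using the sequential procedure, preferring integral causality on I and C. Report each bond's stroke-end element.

b1 stroke→J1  (Se1 fixes effort; stroke away)
b3 stroke→J1  (source Se2 imposes e)
b0 stroke→J1  (C1 integral (e out))
b2 stroke→I1  (I1 integral (f out))
b4 stroke→J1  (J1 flow already set via bond 2)
b5 stroke→J1  (J1 flow already set via bond 2)

#0 stroke→J1
#1 stroke→J1
#2 stroke→I1
#3 stroke→J1
#4 stroke→J1
#5 stroke→J1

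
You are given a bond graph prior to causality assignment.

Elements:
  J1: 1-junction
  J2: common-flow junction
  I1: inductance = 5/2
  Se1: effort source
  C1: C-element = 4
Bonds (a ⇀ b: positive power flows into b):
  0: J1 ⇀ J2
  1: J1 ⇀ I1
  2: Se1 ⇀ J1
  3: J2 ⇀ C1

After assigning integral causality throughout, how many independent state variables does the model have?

#2 |J1  (Se1 (Se) sets effort on bond)
#1 |I1  (I1 outputs flow p/I1)
#0 |J1  (common-f at J1 fixed by 1)
#3 |J2  (J2 flow already set via bond 0)

2  (C1, I1 all integral)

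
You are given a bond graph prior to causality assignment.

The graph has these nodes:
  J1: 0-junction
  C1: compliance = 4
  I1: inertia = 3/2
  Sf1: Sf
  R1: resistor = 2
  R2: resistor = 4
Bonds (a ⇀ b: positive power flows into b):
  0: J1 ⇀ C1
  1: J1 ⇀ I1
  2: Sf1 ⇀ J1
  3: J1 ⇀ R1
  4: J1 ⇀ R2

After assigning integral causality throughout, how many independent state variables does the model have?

2  (C1, I1 all integral)

bond 2 stroke→Sf1  (Sf1: flow source, stroke at near end)
bond 0 stroke→J1  (C1: C, integral causality)
bond 1 stroke→I1  (J1: bond 0 brought effort, rest push out)
bond 3 stroke→R1  (J1 effort already set via bond 0)
bond 4 stroke→R2  (J1 effort already set via bond 0)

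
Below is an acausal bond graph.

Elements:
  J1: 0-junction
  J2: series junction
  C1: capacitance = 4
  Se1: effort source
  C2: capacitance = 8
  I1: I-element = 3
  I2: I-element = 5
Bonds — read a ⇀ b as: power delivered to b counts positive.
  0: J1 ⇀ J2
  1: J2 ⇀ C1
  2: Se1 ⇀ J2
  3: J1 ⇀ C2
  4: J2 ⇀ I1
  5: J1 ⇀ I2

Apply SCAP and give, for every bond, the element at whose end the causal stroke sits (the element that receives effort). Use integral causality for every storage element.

b2 |J2  (Se1 (Se) sets effort on bond)
b1 |J2  (C1 integral (e out))
b3 |J1  (prefer integral on C2)
b0 |J2  (J1: bond 3 brought effort, rest push out)
b5 |I2  (common-e at J1 fixed by 3)
b4 |I1  (only one flow-in slot at J2)

#0 stroke at J2
#1 stroke at J2
#2 stroke at J2
#3 stroke at J1
#4 stroke at I1
#5 stroke at I2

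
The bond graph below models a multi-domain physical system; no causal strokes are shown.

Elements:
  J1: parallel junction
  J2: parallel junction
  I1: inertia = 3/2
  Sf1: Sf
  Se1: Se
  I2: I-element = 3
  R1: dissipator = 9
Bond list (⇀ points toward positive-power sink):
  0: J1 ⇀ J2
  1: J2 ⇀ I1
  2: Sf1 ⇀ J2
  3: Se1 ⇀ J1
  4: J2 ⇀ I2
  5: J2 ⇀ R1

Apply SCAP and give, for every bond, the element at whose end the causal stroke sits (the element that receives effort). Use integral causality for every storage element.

bond 2 stroke at Sf1  (source Sf1 imposes f)
bond 3 stroke at J1  (Se1 fixes effort; stroke away)
bond 0 stroke at J2  (common-e at J1 fixed by 3)
bond 1 stroke at I1  (J2: bond 0 brought effort, rest push out)
bond 4 stroke at I2  (J2: bond 0 brought effort, rest push out)
bond 5 stroke at R1  (J2 effort already set via bond 0)

β0 stroke at J2
β1 stroke at I1
β2 stroke at Sf1
β3 stroke at J1
β4 stroke at I2
β5 stroke at R1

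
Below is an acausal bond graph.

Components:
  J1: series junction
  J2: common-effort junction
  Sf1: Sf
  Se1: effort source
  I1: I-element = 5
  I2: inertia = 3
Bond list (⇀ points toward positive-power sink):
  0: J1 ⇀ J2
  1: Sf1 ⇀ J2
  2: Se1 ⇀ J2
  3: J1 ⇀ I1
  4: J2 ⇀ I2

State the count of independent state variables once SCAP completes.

2  (I1, I2 all integral)

#1 →Sf1  (Sf1 (Sf) sets flow on bond)
#2 →J2  (Se1 fixes effort; stroke away)
#0 →J1  (J2: bond 2 brought effort, rest push out)
#4 →I2  (common-e at J2 fixed by 2)
#3 →I1  (only one flow-in slot at J1)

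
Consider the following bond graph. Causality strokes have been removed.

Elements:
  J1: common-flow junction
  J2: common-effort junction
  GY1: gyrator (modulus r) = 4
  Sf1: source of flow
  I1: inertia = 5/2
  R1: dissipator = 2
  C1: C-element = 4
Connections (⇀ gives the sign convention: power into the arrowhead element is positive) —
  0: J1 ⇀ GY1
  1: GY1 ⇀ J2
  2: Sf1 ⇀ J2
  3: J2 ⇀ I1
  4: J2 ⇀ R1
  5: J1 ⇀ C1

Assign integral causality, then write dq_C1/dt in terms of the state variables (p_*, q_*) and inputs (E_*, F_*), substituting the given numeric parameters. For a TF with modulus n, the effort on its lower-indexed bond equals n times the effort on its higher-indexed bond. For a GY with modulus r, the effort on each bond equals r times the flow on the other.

dq_C1/dt = F_Sf1/2 - p_I1/5 - q_C1/32

#2 stroke at Sf1  (source Sf1 imposes f)
#3 stroke at I1  (prefer integral on I1)
#5 stroke at J1  (C1: C, integral causality)
#0 stroke at GY1  (J1: last free bond brings flow in)
#1 stroke at GY1  (GY1: gyrator matches bond 0)
#4 stroke at J2  (J2 needs exactly one e-in)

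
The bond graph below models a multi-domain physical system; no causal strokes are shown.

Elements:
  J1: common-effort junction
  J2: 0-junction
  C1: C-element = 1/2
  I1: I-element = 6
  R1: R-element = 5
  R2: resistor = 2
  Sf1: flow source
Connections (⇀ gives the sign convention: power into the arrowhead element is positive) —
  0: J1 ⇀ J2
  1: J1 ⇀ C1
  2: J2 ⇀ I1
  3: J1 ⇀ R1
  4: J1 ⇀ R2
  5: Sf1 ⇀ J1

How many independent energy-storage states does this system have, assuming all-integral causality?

2  (C1, I1 all integral)

β5 →Sf1  (Sf1 fixes flow; stroke at Sf1)
β1 →J1  (prefer integral on C1)
β0 →J2  (common-e at J1 fixed by 1)
β3 →R1  (0-jn J1 has e-setter on 1)
β4 →R2  (J1 effort already set via bond 1)
β2 →I1  (J2: bond 0 brought effort, rest push out)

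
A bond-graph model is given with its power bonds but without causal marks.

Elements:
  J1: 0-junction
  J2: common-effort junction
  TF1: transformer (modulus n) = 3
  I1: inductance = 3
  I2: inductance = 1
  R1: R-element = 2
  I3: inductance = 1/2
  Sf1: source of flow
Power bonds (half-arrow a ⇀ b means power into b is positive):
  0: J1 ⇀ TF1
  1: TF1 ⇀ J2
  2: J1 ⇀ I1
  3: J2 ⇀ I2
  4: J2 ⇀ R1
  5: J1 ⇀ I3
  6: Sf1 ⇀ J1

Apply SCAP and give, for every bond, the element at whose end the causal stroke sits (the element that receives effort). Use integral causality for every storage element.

β0 |J1
β1 |TF1
β2 |I1
β3 |I2
β4 |J2
β5 |I3
β6 |Sf1

#6 stroke at Sf1  (Sf1: flow source, stroke at near end)
#2 stroke at I1  (prefer integral on I1)
#3 stroke at I2  (I2 integral (f out))
#5 stroke at I3  (I3 outputs flow p/I3)
#0 stroke at J1  (only one effort-in slot at J1)
#1 stroke at TF1  (TF1: transformer flips bond 0)
#4 stroke at J2  (only one effort-in slot at J2)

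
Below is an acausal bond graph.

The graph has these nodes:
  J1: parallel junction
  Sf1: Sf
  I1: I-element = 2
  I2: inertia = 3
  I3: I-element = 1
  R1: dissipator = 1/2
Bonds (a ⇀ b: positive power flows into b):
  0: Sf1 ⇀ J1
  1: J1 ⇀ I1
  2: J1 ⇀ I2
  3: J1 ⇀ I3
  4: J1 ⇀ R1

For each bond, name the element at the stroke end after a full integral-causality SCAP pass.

bond 0 →Sf1
bond 1 →I1
bond 2 →I2
bond 3 →I3
bond 4 →J1

β0 stroke→Sf1  (source Sf1 imposes f)
β1 stroke→I1  (I1: I, integral causality)
β2 stroke→I2  (I2: I, integral causality)
β3 stroke→I3  (I3: I, integral causality)
β4 stroke→J1  (J1: last free bond brings effort in)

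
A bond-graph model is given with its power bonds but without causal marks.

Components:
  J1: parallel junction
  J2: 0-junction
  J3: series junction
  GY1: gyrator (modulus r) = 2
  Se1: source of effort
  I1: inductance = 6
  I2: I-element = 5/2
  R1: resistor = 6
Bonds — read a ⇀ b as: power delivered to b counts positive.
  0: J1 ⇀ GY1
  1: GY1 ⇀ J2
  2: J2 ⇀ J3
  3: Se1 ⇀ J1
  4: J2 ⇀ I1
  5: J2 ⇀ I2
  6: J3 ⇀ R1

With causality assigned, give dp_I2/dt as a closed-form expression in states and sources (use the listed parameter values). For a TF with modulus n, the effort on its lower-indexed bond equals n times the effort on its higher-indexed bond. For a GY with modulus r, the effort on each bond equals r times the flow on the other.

bond 3 |J1  (Se1 (Se) sets effort on bond)
bond 0 |GY1  (J1: bond 3 brought effort, rest push out)
bond 1 |GY1  (GY1 both-in/both-out from 0)
bond 4 |I1  (prefer integral on I1)
bond 5 |I2  (I2: I, integral causality)
bond 2 |J2  (J2: last free bond brings effort in)
bond 6 |J3  (1-jn J3 has f-setter on 2)

dp_I2/dt = 3*E_Se1 - p_I1 - 12*p_I2/5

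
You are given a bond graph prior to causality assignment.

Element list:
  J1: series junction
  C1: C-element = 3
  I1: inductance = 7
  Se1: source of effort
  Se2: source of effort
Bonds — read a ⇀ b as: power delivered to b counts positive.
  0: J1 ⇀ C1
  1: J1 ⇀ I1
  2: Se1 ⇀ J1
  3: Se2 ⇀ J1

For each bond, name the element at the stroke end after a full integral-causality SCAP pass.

#2 →J1  (Se1 fixes effort; stroke away)
#3 →J1  (Se2 (Se) sets effort on bond)
#0 →J1  (C1 outputs effort q/C1)
#1 →I1  (closing 1-jn rule on J1)

#0 →J1
#1 →I1
#2 →J1
#3 →J1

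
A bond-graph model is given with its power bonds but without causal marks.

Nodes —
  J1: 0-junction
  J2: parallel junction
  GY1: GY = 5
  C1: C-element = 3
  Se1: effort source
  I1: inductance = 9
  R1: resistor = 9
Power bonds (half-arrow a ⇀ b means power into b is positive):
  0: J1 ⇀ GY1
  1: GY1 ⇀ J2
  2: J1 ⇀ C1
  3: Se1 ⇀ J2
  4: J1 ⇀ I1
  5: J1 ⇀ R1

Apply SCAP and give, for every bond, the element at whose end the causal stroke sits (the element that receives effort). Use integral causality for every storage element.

#0 stroke→GY1
#1 stroke→GY1
#2 stroke→J1
#3 stroke→J2
#4 stroke→I1
#5 stroke→R1

β3 stroke→J2  (Se1 (Se) sets effort on bond)
β1 stroke→GY1  (J2 effort already set via bond 3)
β0 stroke→GY1  (GY1: gyrator matches bond 1)
β2 stroke→J1  (prefer integral on C1)
β4 stroke→I1  (J1: bond 2 brought effort, rest push out)
β5 stroke→R1  (J1 effort already set via bond 2)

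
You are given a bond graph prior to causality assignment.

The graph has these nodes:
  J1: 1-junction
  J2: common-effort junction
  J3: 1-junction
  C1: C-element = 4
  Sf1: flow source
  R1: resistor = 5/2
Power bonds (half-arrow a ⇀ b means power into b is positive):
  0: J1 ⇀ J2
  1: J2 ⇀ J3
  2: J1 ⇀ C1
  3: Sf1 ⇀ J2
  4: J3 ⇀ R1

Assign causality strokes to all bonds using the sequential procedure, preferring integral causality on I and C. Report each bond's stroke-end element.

bond 3 →Sf1  (Sf1: flow source, stroke at near end)
bond 2 →J1  (C1 integral (e out))
bond 0 →J2  (J1: last free bond brings flow in)
bond 1 →J3  (common-e at J2 fixed by 0)
bond 4 →R1  (closing 1-jn rule on J3)

b0 |J2
b1 |J3
b2 |J1
b3 |Sf1
b4 |R1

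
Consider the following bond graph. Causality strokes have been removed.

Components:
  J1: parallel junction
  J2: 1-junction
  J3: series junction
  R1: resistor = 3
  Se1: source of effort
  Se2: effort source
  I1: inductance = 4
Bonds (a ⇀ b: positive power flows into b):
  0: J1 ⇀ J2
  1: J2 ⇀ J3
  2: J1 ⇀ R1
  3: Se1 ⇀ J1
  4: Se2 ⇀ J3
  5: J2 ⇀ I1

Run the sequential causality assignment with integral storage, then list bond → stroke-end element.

b3 stroke→J1  (Se1 fixes effort; stroke away)
b4 stroke→J3  (Se2: effort source, stroke at far end)
b0 stroke→J2  (J1 effort already set via bond 3)
b2 stroke→R1  (J1: bond 3 brought effort, rest push out)
b1 stroke→J2  (closing 1-jn rule on J3)
b5 stroke→I1  (J2: last free bond brings flow in)

bond 0 stroke→J2
bond 1 stroke→J2
bond 2 stroke→R1
bond 3 stroke→J1
bond 4 stroke→J3
bond 5 stroke→I1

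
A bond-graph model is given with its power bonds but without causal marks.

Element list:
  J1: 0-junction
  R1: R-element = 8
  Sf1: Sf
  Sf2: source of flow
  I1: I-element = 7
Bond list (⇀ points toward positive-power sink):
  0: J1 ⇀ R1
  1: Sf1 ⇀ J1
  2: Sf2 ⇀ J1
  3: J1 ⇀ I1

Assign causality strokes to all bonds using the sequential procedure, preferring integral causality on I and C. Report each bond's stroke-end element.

#0 stroke at J1
#1 stroke at Sf1
#2 stroke at Sf2
#3 stroke at I1

b1 stroke→Sf1  (Sf1 (Sf) sets flow on bond)
b2 stroke→Sf2  (Sf2 (Sf) sets flow on bond)
b3 stroke→I1  (I1: I, integral causality)
b0 stroke→J1  (closing 0-jn rule on J1)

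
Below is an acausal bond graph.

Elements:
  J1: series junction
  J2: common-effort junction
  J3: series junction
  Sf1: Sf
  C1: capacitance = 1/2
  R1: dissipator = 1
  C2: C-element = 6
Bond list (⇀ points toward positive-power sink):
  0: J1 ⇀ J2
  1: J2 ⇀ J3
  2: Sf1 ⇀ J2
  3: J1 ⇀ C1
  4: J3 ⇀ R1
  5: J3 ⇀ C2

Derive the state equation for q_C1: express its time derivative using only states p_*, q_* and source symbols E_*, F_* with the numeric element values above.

bond 2 →Sf1  (source Sf1 imposes f)
bond 3 →J1  (C1 integral (e out))
bond 0 →J2  (only one flow-in slot at J1)
bond 1 →J3  (J2 effort already set via bond 0)
bond 5 →J3  (prefer integral on C2)
bond 4 →R1  (closing 1-jn rule on J3)

dq_C1/dt = -F_Sf1 - 2*q_C1 - q_C2/6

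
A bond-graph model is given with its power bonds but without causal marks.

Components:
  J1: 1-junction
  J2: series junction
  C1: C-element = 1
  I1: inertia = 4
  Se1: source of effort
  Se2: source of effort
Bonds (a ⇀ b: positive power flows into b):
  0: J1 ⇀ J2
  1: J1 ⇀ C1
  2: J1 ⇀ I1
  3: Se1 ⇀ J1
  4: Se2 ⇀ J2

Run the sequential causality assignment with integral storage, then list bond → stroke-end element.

b0 |J1
b1 |J1
b2 |I1
b3 |J1
b4 |J2

#3 stroke at J1  (source Se1 imposes e)
#4 stroke at J2  (Se2: effort source, stroke at far end)
#0 stroke at J1  (closing 1-jn rule on J2)
#1 stroke at J1  (C1: C, integral causality)
#2 stroke at I1  (J1: last free bond brings flow in)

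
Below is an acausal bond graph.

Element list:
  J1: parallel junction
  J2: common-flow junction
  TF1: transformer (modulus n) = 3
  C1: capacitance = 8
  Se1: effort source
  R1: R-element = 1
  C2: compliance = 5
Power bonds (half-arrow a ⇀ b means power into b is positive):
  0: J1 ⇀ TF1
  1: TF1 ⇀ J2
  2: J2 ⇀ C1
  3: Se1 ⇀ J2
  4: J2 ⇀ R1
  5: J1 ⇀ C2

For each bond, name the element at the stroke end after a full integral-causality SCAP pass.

bond 0 →TF1
bond 1 →J2
bond 2 →J2
bond 3 →J2
bond 4 →R1
bond 5 →J1

#3 stroke→J2  (source Se1 imposes e)
#2 stroke→J2  (C1 integral (e out))
#5 stroke→J1  (C2 integral (e out))
#0 stroke→TF1  (0-jn J1 has e-setter on 5)
#1 stroke→J2  (TF TF1: opposite of bond 0)
#4 stroke→R1  (J2: last free bond brings flow in)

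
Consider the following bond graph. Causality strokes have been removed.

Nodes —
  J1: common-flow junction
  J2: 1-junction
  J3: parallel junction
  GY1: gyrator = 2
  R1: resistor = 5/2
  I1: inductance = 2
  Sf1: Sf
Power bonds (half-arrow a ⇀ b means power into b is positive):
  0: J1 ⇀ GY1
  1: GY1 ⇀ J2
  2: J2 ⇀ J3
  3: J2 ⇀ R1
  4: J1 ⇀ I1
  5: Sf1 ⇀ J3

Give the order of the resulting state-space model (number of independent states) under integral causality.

bond 5 stroke at Sf1  (Sf1 (Sf) sets flow on bond)
bond 2 stroke at J3  (only one effort-in slot at J3)
bond 1 stroke at J2  (1-jn J2 has f-setter on 2)
bond 3 stroke at J2  (J2 flow already set via bond 2)
bond 0 stroke at J1  (GY1 both-in/both-out from 1)
bond 4 stroke at I1  (only one flow-in slot at J1)

1  (I1 all integral)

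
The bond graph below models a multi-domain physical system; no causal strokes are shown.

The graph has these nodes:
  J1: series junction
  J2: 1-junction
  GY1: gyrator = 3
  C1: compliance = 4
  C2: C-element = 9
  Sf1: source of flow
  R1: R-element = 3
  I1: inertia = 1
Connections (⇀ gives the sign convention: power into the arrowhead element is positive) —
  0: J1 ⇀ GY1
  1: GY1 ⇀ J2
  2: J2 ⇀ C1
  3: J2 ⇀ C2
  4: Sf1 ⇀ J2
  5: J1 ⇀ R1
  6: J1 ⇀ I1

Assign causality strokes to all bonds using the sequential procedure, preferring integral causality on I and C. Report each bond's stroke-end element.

#0 stroke→J1
#1 stroke→J2
#2 stroke→J2
#3 stroke→J2
#4 stroke→Sf1
#5 stroke→J1
#6 stroke→I1

bond 4 stroke→Sf1  (Sf1 fixes flow; stroke at Sf1)
bond 1 stroke→J2  (J2 flow already set via bond 4)
bond 2 stroke→J2  (J2: bond 4 brought flow, rest push out)
bond 3 stroke→J2  (1-jn J2 has f-setter on 4)
bond 0 stroke→J1  (GY GY1: same side as bond 1)
bond 6 stroke→I1  (prefer integral on I1)
bond 5 stroke→J1  (1-jn J1 has f-setter on 6)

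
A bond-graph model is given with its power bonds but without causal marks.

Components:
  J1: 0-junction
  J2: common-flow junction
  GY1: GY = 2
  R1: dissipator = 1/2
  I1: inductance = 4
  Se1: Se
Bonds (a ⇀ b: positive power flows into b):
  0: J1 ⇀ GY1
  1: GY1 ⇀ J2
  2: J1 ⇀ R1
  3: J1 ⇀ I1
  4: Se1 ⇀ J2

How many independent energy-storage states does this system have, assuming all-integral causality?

β4 stroke at J2  (Se1: effort source, stroke at far end)
β1 stroke at GY1  (closing 1-jn rule on J2)
β0 stroke at GY1  (GY GY1: same side as bond 1)
β3 stroke at I1  (I1 outputs flow p/I1)
β2 stroke at J1  (only one effort-in slot at J1)

1  (I1 all integral)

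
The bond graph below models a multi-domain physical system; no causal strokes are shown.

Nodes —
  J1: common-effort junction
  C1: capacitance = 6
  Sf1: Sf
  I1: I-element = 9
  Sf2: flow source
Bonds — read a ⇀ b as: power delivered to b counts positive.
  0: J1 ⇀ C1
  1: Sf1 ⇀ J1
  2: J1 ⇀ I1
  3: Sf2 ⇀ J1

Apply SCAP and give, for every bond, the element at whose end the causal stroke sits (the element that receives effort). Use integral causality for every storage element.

#1 stroke at Sf1  (source Sf1 imposes f)
#3 stroke at Sf2  (Sf2 (Sf) sets flow on bond)
#0 stroke at J1  (C1 outputs effort q/C1)
#2 stroke at I1  (J1 effort already set via bond 0)

β0 |J1
β1 |Sf1
β2 |I1
β3 |Sf2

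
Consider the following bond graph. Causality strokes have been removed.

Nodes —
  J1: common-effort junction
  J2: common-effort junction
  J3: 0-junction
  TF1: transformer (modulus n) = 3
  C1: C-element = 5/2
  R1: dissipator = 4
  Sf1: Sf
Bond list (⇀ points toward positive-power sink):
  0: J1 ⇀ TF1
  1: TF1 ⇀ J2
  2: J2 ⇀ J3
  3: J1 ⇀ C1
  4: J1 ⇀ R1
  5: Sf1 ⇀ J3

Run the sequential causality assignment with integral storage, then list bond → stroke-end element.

#5 stroke at Sf1  (source Sf1 imposes f)
#2 stroke at J3  (J3: last free bond brings effort in)
#1 stroke at J2  (J2: last free bond brings effort in)
#0 stroke at TF1  (through TF1, causality passes straight; one stroke at TF1)
#3 stroke at J1  (prefer integral on C1)
#4 stroke at R1  (J1: bond 3 brought effort, rest push out)

b0 stroke→TF1
b1 stroke→J2
b2 stroke→J3
b3 stroke→J1
b4 stroke→R1
b5 stroke→Sf1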